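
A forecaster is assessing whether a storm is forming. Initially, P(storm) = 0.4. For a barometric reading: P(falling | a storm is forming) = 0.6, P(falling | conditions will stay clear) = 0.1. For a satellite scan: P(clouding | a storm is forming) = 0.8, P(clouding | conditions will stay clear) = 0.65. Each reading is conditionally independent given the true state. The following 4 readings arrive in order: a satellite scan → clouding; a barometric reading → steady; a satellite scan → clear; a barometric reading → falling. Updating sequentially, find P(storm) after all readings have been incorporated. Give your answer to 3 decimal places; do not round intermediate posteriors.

0.556

After a satellite scan='clouding': P(storm) = 0.8·0.4000 / (0.8·0.4000 + 0.65·0.6000) ≈ 0.4507
After a barometric reading='steady': P(storm) = 0.4·0.4507 / (0.4·0.4507 + 0.9·0.5493) ≈ 0.2672
After a satellite scan='clear': P(storm) = 0.2·0.2672 / (0.2·0.2672 + 0.35·0.7328) ≈ 0.1724
After a barometric reading='falling': P(storm) = 0.6·0.1724 / (0.6·0.1724 + 0.1·0.8276) ≈ 0.5556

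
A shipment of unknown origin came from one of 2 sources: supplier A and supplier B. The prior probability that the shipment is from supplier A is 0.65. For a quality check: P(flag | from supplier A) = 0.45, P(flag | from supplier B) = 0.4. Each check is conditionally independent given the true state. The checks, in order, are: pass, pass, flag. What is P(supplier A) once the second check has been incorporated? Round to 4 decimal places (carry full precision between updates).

After 'pass': P(supplier A) = 0.55·0.6500 / (0.55·0.6500 + 0.6·0.3500) ≈ 0.6300
After 'pass': P(supplier A) = 0.55·0.6300 / (0.55·0.6300 + 0.6·0.3700) ≈ 0.6095

0.6095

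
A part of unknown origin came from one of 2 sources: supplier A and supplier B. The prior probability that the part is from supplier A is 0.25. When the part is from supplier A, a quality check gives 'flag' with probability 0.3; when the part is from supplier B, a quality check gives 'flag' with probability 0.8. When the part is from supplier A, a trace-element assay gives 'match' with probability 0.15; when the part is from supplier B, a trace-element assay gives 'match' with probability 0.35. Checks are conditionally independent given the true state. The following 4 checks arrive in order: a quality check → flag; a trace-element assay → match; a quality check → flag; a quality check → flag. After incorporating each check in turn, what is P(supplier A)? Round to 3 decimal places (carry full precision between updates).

0.007

After a quality check='flag': P(supplier A) = 0.3·0.2500 / (0.3·0.2500 + 0.8·0.7500) ≈ 0.1111
After a trace-element assay='match': P(supplier A) = 0.15·0.1111 / (0.15·0.1111 + 0.35·0.8889) ≈ 0.0508
After a quality check='flag': P(supplier A) = 0.3·0.0508 / (0.3·0.0508 + 0.8·0.9492) ≈ 0.0197
After a quality check='flag': P(supplier A) = 0.3·0.0197 / (0.3·0.0197 + 0.8·0.9803) ≈ 0.0075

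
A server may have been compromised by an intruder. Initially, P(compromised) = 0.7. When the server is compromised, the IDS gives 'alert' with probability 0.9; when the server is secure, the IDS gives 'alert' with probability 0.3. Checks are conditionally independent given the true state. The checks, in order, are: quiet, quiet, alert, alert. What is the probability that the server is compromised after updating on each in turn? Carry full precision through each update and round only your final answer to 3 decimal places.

0.300

After 'quiet': P(compromised) = 0.1·0.7000 / (0.1·0.7000 + 0.7·0.3000) ≈ 0.2500
After 'quiet': P(compromised) = 0.1·0.2500 / (0.1·0.2500 + 0.7·0.7500) ≈ 0.0455
After 'alert': P(compromised) = 0.9·0.0455 / (0.9·0.0455 + 0.3·0.9545) ≈ 0.1250
After 'alert': P(compromised) = 0.9·0.1250 / (0.9·0.1250 + 0.3·0.8750) ≈ 0.3000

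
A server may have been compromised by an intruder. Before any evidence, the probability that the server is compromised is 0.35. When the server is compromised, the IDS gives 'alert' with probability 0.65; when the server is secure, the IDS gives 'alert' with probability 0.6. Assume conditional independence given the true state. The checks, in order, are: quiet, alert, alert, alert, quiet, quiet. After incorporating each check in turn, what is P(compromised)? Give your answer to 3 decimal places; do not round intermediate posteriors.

0.314

Each posterior becomes the prior for the next update.
After 'quiet': P(compromised) = 0.35·0.3500 / (0.35·0.3500 + 0.4·0.6500) ≈ 0.3203
After 'alert': P(compromised) = 0.65·0.3203 / (0.65·0.3203 + 0.6·0.6797) ≈ 0.3379
After 'alert': P(compromised) = 0.65·0.3379 / (0.65·0.3379 + 0.6·0.6621) ≈ 0.3561
After 'alert': P(compromised) = 0.65·0.3561 / (0.65·0.3561 + 0.6·0.6439) ≈ 0.3746
After 'quiet': P(compromised) = 0.35·0.3746 / (0.35·0.3746 + 0.4·0.6254) ≈ 0.3439
After 'quiet': P(compromised) = 0.35·0.3439 / (0.35·0.3439 + 0.4·0.6561) ≈ 0.3144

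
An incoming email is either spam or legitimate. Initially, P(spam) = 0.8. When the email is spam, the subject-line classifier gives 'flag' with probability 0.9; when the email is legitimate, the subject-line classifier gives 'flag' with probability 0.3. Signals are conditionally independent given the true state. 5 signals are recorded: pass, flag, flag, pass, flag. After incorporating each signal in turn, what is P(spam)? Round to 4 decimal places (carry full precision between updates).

0.6879

After 'pass': P(spam) = 0.1·0.8000 / (0.1·0.8000 + 0.7·0.2000) ≈ 0.3636
After 'flag': P(spam) = 0.9·0.3636 / (0.9·0.3636 + 0.3·0.6364) ≈ 0.6316
After 'flag': P(spam) = 0.9·0.6316 / (0.9·0.6316 + 0.3·0.3684) ≈ 0.8372
After 'pass': P(spam) = 0.1·0.8372 / (0.1·0.8372 + 0.7·0.1628) ≈ 0.4235
After 'flag': P(spam) = 0.9·0.4235 / (0.9·0.4235 + 0.3·0.5765) ≈ 0.6879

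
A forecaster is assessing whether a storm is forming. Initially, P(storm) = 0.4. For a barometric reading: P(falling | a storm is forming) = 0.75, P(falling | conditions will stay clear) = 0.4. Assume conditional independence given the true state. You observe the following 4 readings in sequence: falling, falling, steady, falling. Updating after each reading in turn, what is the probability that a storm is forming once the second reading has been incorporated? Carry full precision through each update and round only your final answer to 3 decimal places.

0.701

Each posterior becomes the prior for the next update.
After 'falling': P(storm) = 0.75·0.4000 / (0.75·0.4000 + 0.4·0.6000) ≈ 0.5556
After 'falling': P(storm) = 0.75·0.5556 / (0.75·0.5556 + 0.4·0.4444) ≈ 0.7009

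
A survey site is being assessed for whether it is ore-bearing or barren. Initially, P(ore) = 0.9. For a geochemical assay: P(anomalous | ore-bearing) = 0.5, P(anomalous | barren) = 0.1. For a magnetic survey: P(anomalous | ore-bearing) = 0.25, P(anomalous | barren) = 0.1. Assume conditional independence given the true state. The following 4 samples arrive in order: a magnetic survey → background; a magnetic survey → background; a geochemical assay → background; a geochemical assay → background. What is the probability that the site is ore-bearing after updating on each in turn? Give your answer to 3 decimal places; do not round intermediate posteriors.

0.659

Apply Bayes' rule sequentially, carrying P(ore) forward.
After a magnetic survey='background': P(ore) = 0.75·0.9000 / (0.75·0.9000 + 0.9·0.1000) ≈ 0.8824
After a magnetic survey='background': P(ore) = 0.75·0.8824 / (0.75·0.8824 + 0.9·0.1176) ≈ 0.8621
After a geochemical assay='background': P(ore) = 0.5·0.8621 / (0.5·0.8621 + 0.9·0.1379) ≈ 0.7764
After a geochemical assay='background': P(ore) = 0.5·0.7764 / (0.5·0.7764 + 0.9·0.2236) ≈ 0.6586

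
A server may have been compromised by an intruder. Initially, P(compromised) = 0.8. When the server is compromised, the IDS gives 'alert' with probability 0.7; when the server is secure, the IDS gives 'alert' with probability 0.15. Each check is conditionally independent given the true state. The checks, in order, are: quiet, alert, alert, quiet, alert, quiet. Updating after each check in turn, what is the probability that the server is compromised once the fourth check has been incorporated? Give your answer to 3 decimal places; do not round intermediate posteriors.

After 'quiet': P(compromised) = 0.3·0.8000 / (0.3·0.8000 + 0.85·0.2000) ≈ 0.5854
After 'alert': P(compromised) = 0.7·0.5854 / (0.7·0.5854 + 0.15·0.4146) ≈ 0.8682
After 'alert': P(compromised) = 0.7·0.8682 / (0.7·0.8682 + 0.15·0.1318) ≈ 0.9685
After 'quiet': P(compromised) = 0.3·0.9685 / (0.3·0.9685 + 0.85·0.0315) ≈ 0.9156

0.916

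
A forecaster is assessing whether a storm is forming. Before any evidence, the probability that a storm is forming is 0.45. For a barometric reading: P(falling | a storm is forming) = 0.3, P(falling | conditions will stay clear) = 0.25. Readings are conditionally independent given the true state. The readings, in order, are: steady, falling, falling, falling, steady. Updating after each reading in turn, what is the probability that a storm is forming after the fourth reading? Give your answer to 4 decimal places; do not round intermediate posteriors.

0.5689

Apply Bayes' rule sequentially, carrying P(storm) forward.
After 'steady': P(storm) = 0.7·0.4500 / (0.7·0.4500 + 0.75·0.5500) ≈ 0.4330
After 'falling': P(storm) = 0.3·0.4330 / (0.3·0.4330 + 0.25·0.5670) ≈ 0.4782
After 'falling': P(storm) = 0.3·0.4782 / (0.3·0.4782 + 0.25·0.5218) ≈ 0.5237
After 'falling': P(storm) = 0.3·0.5237 / (0.3·0.5237 + 0.25·0.4763) ≈ 0.5689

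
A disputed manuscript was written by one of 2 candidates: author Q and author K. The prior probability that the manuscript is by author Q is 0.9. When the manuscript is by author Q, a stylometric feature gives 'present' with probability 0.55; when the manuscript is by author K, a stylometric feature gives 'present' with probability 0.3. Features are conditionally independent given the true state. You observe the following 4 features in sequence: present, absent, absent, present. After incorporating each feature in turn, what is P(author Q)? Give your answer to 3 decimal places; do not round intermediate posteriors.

Apply Bayes' rule sequentially, carrying P(author Q) forward.
After 'present': P(author Q) = 0.55·0.9000 / (0.55·0.9000 + 0.3·0.1000) ≈ 0.9429
After 'absent': P(author Q) = 0.45·0.9429 / (0.45·0.9429 + 0.7·0.0571) ≈ 0.9138
After 'absent': P(author Q) = 0.45·0.9138 / (0.45·0.9138 + 0.7·0.0862) ≈ 0.8721
After 'present': P(author Q) = 0.55·0.8721 / (0.55·0.8721 + 0.3·0.1279) ≈ 0.9259

0.926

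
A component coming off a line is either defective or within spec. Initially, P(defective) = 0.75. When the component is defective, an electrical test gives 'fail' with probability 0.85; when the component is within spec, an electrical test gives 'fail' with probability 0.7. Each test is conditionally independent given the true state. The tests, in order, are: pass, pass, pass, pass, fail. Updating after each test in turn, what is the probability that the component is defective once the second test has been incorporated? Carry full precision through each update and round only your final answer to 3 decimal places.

0.429

After 'pass': P(defective) = 0.15·0.7500 / (0.15·0.7500 + 0.3·0.2500) ≈ 0.6000
After 'pass': P(defective) = 0.15·0.6000 / (0.15·0.6000 + 0.3·0.4000) ≈ 0.4286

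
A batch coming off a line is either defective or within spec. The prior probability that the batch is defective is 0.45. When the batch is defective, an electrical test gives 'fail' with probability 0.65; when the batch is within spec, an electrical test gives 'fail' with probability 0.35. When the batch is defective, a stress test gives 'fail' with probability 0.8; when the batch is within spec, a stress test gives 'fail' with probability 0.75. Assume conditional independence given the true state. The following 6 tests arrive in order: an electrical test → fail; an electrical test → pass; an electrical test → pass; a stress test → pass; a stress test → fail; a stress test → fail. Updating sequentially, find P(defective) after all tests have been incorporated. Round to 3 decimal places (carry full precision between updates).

0.286

After an electrical test='fail': P(defective) = 0.65·0.4500 / (0.65·0.4500 + 0.35·0.5500) ≈ 0.6031
After an electrical test='pass': P(defective) = 0.35·0.6031 / (0.35·0.6031 + 0.65·0.3969) ≈ 0.4500
After an electrical test='pass': P(defective) = 0.35·0.4500 / (0.35·0.4500 + 0.65·0.5500) ≈ 0.3058
After a stress test='pass': P(defective) = 0.2·0.3058 / (0.2·0.3058 + 0.25·0.6942) ≈ 0.2606
After a stress test='fail': P(defective) = 0.8·0.2606 / (0.8·0.2606 + 0.75·0.7394) ≈ 0.2732
After a stress test='fail': P(defective) = 0.8·0.2732 / (0.8·0.2732 + 0.75·0.7268) ≈ 0.2862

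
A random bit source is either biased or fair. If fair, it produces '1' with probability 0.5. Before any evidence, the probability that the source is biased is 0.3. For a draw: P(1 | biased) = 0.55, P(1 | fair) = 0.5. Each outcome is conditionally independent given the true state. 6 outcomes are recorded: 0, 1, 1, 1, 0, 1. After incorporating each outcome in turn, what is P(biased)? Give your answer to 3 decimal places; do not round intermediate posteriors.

0.337

Each posterior becomes the prior for the next update.
After '0': P(biased) = 0.45·0.3000 / (0.45·0.3000 + 0.5·0.7000) ≈ 0.2784
After '1': P(biased) = 0.55·0.2784 / (0.55·0.2784 + 0.5·0.7216) ≈ 0.2979
After '1': P(biased) = 0.55·0.2979 / (0.55·0.2979 + 0.5·0.7021) ≈ 0.3182
After '1': P(biased) = 0.55·0.3182 / (0.55·0.3182 + 0.5·0.6818) ≈ 0.3392
After '0': P(biased) = 0.45·0.3392 / (0.45·0.3392 + 0.5·0.6608) ≈ 0.3160
After '1': P(biased) = 0.55·0.3160 / (0.55·0.3160 + 0.5·0.6840) ≈ 0.3370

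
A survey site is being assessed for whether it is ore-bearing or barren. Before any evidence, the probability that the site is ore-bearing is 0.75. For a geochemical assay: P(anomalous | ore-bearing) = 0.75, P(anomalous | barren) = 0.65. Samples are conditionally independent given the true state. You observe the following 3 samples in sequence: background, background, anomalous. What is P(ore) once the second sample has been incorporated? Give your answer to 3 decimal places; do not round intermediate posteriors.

Apply Bayes' rule sequentially, carrying P(ore) forward.
After 'background': P(ore) = 0.25·0.7500 / (0.25·0.7500 + 0.35·0.2500) ≈ 0.6818
After 'background': P(ore) = 0.25·0.6818 / (0.25·0.6818 + 0.35·0.3182) ≈ 0.6048

0.605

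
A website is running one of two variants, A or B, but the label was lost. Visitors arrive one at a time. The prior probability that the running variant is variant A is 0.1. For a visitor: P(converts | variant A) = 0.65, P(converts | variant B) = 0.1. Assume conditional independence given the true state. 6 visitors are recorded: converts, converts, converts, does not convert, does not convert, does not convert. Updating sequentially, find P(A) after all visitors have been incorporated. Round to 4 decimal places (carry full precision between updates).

Apply Bayes' rule sequentially, carrying P(A) forward.
After 'converts': P(A) = 0.65·0.1000 / (0.65·0.1000 + 0.1·0.9000) ≈ 0.4194
After 'converts': P(A) = 0.65·0.4194 / (0.65·0.4194 + 0.1·0.5806) ≈ 0.8244
After 'converts': P(A) = 0.65·0.8244 / (0.65·0.8244 + 0.1·0.1756) ≈ 0.9683
After 'does not convert': P(A) = 0.35·0.9683 / (0.35·0.9683 + 0.9·0.0317) ≈ 0.9223
After 'does not convert': P(A) = 0.35·0.9223 / (0.35·0.9223 + 0.9·0.0777) ≈ 0.8219
After 'does not convert': P(A) = 0.35·0.8219 / (0.35·0.8219 + 0.9·0.1781) ≈ 0.6422

0.6422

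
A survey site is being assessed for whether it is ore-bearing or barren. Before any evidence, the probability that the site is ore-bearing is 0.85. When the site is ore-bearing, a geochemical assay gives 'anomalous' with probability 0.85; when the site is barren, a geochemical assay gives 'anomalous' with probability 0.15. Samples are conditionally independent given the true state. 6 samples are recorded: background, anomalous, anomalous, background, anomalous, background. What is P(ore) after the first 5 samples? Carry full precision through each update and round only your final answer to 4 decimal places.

0.9698

After 'background': P(ore) = 0.15·0.8500 / (0.15·0.8500 + 0.85·0.1500) ≈ 0.5000
After 'anomalous': P(ore) = 0.85·0.5000 / (0.85·0.5000 + 0.15·0.5000) ≈ 0.8500
After 'anomalous': P(ore) = 0.85·0.8500 / (0.85·0.8500 + 0.15·0.1500) ≈ 0.9698
After 'background': P(ore) = 0.15·0.9698 / (0.15·0.9698 + 0.85·0.0302) ≈ 0.8500
After 'anomalous': P(ore) = 0.85·0.8500 / (0.85·0.8500 + 0.15·0.1500) ≈ 0.9698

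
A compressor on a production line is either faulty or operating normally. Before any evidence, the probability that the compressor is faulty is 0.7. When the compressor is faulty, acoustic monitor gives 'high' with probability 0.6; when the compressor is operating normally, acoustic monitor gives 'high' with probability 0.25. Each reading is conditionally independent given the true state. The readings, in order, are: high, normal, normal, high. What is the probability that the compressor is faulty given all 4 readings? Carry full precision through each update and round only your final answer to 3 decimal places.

0.793

After 'high': P(faulty) = 0.6·0.7000 / (0.6·0.7000 + 0.25·0.3000) ≈ 0.8485
After 'normal': P(faulty) = 0.4·0.8485 / (0.4·0.8485 + 0.75·0.1515) ≈ 0.7492
After 'normal': P(faulty) = 0.4·0.7492 / (0.4·0.7492 + 0.75·0.2508) ≈ 0.6143
After 'high': P(faulty) = 0.6·0.6143 / (0.6·0.6143 + 0.25·0.3857) ≈ 0.7927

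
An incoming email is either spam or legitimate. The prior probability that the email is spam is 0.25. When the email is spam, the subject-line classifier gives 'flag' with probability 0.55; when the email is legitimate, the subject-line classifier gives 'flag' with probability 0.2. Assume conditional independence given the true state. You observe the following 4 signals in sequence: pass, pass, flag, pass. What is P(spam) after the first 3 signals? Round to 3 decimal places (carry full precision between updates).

Each posterior becomes the prior for the next update.
After 'pass': P(spam) = 0.45·0.2500 / (0.45·0.2500 + 0.8·0.7500) ≈ 0.1579
After 'pass': P(spam) = 0.45·0.1579 / (0.45·0.1579 + 0.8·0.8421) ≈ 0.0954
After 'flag': P(spam) = 0.55·0.0954 / (0.55·0.0954 + 0.2·0.9046) ≈ 0.2248

0.225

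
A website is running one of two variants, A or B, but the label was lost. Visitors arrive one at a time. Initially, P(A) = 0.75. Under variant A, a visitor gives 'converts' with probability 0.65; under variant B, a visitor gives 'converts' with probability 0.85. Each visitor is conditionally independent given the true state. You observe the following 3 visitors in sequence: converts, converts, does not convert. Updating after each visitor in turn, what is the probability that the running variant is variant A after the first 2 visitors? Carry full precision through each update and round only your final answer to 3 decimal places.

After 'converts': P(A) = 0.65·0.7500 / (0.65·0.7500 + 0.85·0.2500) ≈ 0.6964
After 'converts': P(A) = 0.65·0.6964 / (0.65·0.6964 + 0.85·0.3036) ≈ 0.6369

0.637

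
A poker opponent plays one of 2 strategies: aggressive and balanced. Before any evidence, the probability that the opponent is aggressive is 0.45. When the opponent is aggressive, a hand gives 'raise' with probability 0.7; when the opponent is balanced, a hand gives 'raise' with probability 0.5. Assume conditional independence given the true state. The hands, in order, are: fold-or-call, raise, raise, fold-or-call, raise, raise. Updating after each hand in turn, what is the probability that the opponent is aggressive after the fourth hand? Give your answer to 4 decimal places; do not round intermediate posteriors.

0.3660

After 'fold-or-call': P(aggressive) = 0.3·0.4500 / (0.3·0.4500 + 0.5·0.5500) ≈ 0.3293
After 'raise': P(aggressive) = 0.7·0.3293 / (0.7·0.3293 + 0.5·0.6707) ≈ 0.4073
After 'raise': P(aggressive) = 0.7·0.4073 / (0.7·0.4073 + 0.5·0.5927) ≈ 0.4904
After 'fold-or-call': P(aggressive) = 0.3·0.4904 / (0.3·0.4904 + 0.5·0.5096) ≈ 0.3660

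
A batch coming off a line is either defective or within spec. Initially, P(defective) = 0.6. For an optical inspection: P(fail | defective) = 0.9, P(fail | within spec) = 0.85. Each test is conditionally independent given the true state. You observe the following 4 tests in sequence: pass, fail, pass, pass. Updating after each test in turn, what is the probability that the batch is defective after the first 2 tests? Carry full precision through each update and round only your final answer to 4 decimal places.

Each posterior becomes the prior for the next update.
After 'pass': P(defective) = 0.1·0.6000 / (0.1·0.6000 + 0.15·0.4000) ≈ 0.5000
After 'fail': P(defective) = 0.9·0.5000 / (0.9·0.5000 + 0.85·0.5000) ≈ 0.5143

0.5143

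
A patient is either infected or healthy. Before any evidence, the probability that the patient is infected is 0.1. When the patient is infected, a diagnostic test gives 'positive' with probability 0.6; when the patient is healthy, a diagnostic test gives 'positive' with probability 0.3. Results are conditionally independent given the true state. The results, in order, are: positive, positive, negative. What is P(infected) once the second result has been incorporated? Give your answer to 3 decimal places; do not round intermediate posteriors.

0.308

After 'positive': P(infected) = 0.6·0.1000 / (0.6·0.1000 + 0.3·0.9000) ≈ 0.1818
After 'positive': P(infected) = 0.6·0.1818 / (0.6·0.1818 + 0.3·0.8182) ≈ 0.3077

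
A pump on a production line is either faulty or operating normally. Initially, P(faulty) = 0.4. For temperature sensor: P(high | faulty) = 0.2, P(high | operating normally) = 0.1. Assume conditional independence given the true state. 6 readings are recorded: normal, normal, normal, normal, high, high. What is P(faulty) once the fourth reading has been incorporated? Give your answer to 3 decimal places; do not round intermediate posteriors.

Each posterior becomes the prior for the next update.
After 'normal': P(faulty) = 0.8·0.4000 / (0.8·0.4000 + 0.9·0.6000) ≈ 0.3721
After 'normal': P(faulty) = 0.8·0.3721 / (0.8·0.3721 + 0.9·0.6279) ≈ 0.3450
After 'normal': P(faulty) = 0.8·0.3450 / (0.8·0.3450 + 0.9·0.6550) ≈ 0.3189
After 'normal': P(faulty) = 0.8·0.3189 / (0.8·0.3189 + 0.9·0.6811) ≈ 0.2939

0.294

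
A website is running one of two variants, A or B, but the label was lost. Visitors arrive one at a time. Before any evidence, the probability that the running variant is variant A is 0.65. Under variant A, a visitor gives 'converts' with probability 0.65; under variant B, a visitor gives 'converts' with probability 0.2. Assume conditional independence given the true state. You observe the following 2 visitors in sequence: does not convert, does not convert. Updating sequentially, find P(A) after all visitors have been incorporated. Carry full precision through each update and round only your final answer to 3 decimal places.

0.262

After 'does not convert': P(A) = 0.35·0.6500 / (0.35·0.6500 + 0.8·0.3500) ≈ 0.4483
After 'does not convert': P(A) = 0.35·0.4483 / (0.35·0.4483 + 0.8·0.5517) ≈ 0.2622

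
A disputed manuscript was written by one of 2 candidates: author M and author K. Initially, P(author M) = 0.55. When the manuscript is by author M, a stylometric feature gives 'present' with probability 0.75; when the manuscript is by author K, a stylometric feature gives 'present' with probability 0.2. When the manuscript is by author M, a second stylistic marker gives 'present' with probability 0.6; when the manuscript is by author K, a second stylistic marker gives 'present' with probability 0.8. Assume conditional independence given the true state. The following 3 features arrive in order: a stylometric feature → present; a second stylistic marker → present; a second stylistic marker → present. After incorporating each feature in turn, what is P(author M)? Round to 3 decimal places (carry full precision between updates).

After a stylometric feature='present': P(author M) = 0.75·0.5500 / (0.75·0.5500 + 0.2·0.4500) ≈ 0.8209
After a second stylistic marker='present': P(author M) = 0.6·0.8209 / (0.6·0.8209 + 0.8·0.1791) ≈ 0.7746
After a second stylistic marker='present': P(author M) = 0.6·0.7746 / (0.6·0.7746 + 0.8·0.2254) ≈ 0.7205

0.721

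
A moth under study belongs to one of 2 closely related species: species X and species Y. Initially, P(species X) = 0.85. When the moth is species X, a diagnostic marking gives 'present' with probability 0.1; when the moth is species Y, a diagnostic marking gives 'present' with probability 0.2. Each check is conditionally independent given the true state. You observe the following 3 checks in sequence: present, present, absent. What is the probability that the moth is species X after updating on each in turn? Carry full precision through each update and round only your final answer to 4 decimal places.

After 'present': P(species X) = 0.1·0.8500 / (0.1·0.8500 + 0.2·0.1500) ≈ 0.7391
After 'present': P(species X) = 0.1·0.7391 / (0.1·0.7391 + 0.2·0.2609) ≈ 0.5862
After 'absent': P(species X) = 0.9·0.5862 / (0.9·0.5862 + 0.8·0.4138) ≈ 0.6145

0.6145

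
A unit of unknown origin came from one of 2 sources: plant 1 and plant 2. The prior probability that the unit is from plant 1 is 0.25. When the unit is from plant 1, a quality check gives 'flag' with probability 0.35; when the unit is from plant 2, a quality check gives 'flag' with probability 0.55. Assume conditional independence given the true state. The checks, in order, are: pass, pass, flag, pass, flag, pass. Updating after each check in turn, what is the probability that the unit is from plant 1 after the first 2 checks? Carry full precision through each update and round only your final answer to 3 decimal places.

After 'pass': P(plant 1) = 0.65·0.2500 / (0.65·0.2500 + 0.45·0.7500) ≈ 0.3250
After 'pass': P(plant 1) = 0.65·0.3250 / (0.65·0.3250 + 0.45·0.6750) ≈ 0.4102

0.410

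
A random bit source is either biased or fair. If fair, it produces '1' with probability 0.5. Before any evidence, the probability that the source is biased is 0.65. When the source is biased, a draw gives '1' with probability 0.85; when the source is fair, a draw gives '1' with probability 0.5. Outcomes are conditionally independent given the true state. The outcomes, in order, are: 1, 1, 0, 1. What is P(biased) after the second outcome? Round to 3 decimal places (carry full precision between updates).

0.843

Apply Bayes' rule sequentially, carrying P(biased) forward.
After '1': P(biased) = 0.85·0.6500 / (0.85·0.6500 + 0.5·0.3500) ≈ 0.7595
After '1': P(biased) = 0.85·0.7595 / (0.85·0.7595 + 0.5·0.2405) ≈ 0.8429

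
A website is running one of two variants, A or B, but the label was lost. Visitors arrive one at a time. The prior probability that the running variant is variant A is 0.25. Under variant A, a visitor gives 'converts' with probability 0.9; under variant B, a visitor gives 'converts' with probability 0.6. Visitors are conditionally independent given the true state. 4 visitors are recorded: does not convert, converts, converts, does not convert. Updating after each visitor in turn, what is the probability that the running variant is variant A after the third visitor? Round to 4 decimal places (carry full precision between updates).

0.1579

After 'does not convert': P(A) = 0.1·0.2500 / (0.1·0.2500 + 0.4·0.7500) ≈ 0.0769
After 'converts': P(A) = 0.9·0.0769 / (0.9·0.0769 + 0.6·0.9231) ≈ 0.1111
After 'converts': P(A) = 0.9·0.1111 / (0.9·0.1111 + 0.6·0.8889) ≈ 0.1579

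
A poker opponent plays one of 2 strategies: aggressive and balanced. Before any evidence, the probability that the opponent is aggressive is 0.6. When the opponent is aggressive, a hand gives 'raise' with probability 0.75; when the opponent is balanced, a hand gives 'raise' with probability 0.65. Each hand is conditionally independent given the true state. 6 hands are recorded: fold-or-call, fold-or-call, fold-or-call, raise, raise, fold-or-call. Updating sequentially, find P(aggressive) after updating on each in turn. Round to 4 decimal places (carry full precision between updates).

0.3420

After 'fold-or-call': P(aggressive) = 0.25·0.6000 / (0.25·0.6000 + 0.35·0.4000) ≈ 0.5172
After 'fold-or-call': P(aggressive) = 0.25·0.5172 / (0.25·0.5172 + 0.35·0.4828) ≈ 0.4335
After 'fold-or-call': P(aggressive) = 0.25·0.4335 / (0.25·0.4335 + 0.35·0.5665) ≈ 0.3534
After 'raise': P(aggressive) = 0.75·0.3534 / (0.75·0.3534 + 0.65·0.6466) ≈ 0.3868
After 'raise': P(aggressive) = 0.75·0.3868 / (0.75·0.3868 + 0.65·0.6132) ≈ 0.4212
After 'fold-or-call': P(aggressive) = 0.25·0.4212 / (0.25·0.4212 + 0.35·0.5788) ≈ 0.3420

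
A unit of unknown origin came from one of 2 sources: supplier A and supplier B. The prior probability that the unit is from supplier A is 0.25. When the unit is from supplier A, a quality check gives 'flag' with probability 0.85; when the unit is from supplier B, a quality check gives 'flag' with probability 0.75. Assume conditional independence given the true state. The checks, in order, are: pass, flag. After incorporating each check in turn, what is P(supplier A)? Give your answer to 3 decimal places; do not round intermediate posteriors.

0.185

Each posterior becomes the prior for the next update.
After 'pass': P(supplier A) = 0.15·0.2500 / (0.15·0.2500 + 0.25·0.7500) ≈ 0.1667
After 'flag': P(supplier A) = 0.85·0.1667 / (0.85·0.1667 + 0.75·0.8333) ≈ 0.1848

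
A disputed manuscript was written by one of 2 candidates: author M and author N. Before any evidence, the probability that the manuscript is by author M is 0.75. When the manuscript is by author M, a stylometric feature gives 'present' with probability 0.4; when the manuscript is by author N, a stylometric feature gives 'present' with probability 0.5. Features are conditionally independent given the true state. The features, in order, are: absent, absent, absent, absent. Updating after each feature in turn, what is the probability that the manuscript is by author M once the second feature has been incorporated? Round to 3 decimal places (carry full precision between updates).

0.812

After 'absent': P(author M) = 0.6·0.7500 / (0.6·0.7500 + 0.5·0.2500) ≈ 0.7826
After 'absent': P(author M) = 0.6·0.7826 / (0.6·0.7826 + 0.5·0.2174) ≈ 0.8120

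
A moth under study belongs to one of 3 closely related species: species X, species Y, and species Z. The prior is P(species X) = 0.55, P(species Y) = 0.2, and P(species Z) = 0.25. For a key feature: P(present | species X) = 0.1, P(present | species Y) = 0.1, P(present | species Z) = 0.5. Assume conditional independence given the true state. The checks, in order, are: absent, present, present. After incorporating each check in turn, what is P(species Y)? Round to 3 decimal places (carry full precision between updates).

0.047

After 'absent': normaliser = 0.9·0.5500 + 0.9·0.2000 + 0.5·0.2500; P(species X) ≈ 0.6188, P(species Y) ≈ 0.2250, P(species Z) ≈ 0.1562
After 'present': normaliser = 0.1·0.6188 + 0.1·0.2250 + 0.5·0.1562; P(species X) ≈ 0.3808, P(species Y) ≈ 0.1385, P(species Z) ≈ 0.4808
After 'present': normaliser = 0.1·0.3808 + 0.1·0.1385 + 0.5·0.4808; P(species X) ≈ 0.1303, P(species Y) ≈ 0.0474, P(species Z) ≈ 0.8224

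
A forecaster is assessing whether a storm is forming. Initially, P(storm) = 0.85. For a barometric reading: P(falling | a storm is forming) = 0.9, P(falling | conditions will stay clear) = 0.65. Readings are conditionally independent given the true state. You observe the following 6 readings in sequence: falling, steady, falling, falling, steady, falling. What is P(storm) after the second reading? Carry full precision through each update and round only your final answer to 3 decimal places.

Apply Bayes' rule sequentially, carrying P(storm) forward.
After 'falling': P(storm) = 0.9·0.8500 / (0.9·0.8500 + 0.65·0.1500) ≈ 0.8870
After 'steady': P(storm) = 0.1·0.8870 / (0.1·0.8870 + 0.35·0.1130) ≈ 0.6915

0.692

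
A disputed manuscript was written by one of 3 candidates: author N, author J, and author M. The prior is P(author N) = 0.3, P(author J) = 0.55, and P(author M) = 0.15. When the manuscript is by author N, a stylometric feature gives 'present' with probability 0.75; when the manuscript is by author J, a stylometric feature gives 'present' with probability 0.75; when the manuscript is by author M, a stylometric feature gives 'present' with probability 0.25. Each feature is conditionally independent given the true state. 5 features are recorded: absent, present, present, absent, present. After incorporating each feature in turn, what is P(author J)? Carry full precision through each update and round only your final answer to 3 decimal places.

0.611

After 'absent': normaliser = 0.25·0.3000 + 0.25·0.5500 + 0.75·0.1500; P(author N) ≈ 0.2308, P(author J) ≈ 0.4231, P(author M) ≈ 0.3462
After 'present': normaliser = 0.75·0.2308 + 0.75·0.4231 + 0.25·0.3462; P(author N) ≈ 0.3000, P(author J) ≈ 0.5500, P(author M) ≈ 0.1500
After 'present': normaliser = 0.75·0.3000 + 0.75·0.5500 + 0.25·0.1500; P(author N) ≈ 0.3333, P(author J) ≈ 0.6111, P(author M) ≈ 0.0556
After 'absent': normaliser = 0.25·0.3333 + 0.25·0.6111 + 0.75·0.0556; P(author N) ≈ 0.3000, P(author J) ≈ 0.5500, P(author M) ≈ 0.1500
After 'present': normaliser = 0.75·0.3000 + 0.75·0.5500 + 0.25·0.1500; P(author N) ≈ 0.3333, P(author J) ≈ 0.6111, P(author M) ≈ 0.0556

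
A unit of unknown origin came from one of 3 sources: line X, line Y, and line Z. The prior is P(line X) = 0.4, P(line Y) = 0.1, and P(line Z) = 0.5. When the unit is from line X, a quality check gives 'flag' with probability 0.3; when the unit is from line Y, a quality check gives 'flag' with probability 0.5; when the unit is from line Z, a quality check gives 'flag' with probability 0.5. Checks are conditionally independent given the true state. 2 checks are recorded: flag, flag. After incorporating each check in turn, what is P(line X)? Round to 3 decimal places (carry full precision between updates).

After 'flag': normaliser = 0.3·0.4000 + 0.5·0.1000 + 0.5·0.5000; P(line X) ≈ 0.2857, P(line Y) ≈ 0.1190, P(line Z) ≈ 0.5952
After 'flag': normaliser = 0.3·0.2857 + 0.5·0.1190 + 0.5·0.5952; P(line X) ≈ 0.1935, P(line Y) ≈ 0.1344, P(line Z) ≈ 0.6720

0.194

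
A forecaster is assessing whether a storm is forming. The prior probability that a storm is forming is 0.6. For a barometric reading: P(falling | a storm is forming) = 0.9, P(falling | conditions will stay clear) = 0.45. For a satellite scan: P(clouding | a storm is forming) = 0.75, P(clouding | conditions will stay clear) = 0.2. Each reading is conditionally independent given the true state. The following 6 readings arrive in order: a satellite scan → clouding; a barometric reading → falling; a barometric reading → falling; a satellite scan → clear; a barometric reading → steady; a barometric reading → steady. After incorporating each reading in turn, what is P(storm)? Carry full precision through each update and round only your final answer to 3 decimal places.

0.189

After a satellite scan='clouding': P(storm) = 0.75·0.6000 / (0.75·0.6000 + 0.2·0.4000) ≈ 0.8491
After a barometric reading='falling': P(storm) = 0.9·0.8491 / (0.9·0.8491 + 0.45·0.1509) ≈ 0.9184
After a barometric reading='falling': P(storm) = 0.9·0.9184 / (0.9·0.9184 + 0.45·0.0816) ≈ 0.9574
After a satellite scan='clear': P(storm) = 0.25·0.9574 / (0.25·0.9574 + 0.8·0.0426) ≈ 0.8755
After a barometric reading='steady': P(storm) = 0.1·0.8755 / (0.1·0.8755 + 0.55·0.1245) ≈ 0.5611
After a barometric reading='steady': P(storm) = 0.1·0.5611 / (0.1·0.5611 + 0.55·0.4389) ≈ 0.1886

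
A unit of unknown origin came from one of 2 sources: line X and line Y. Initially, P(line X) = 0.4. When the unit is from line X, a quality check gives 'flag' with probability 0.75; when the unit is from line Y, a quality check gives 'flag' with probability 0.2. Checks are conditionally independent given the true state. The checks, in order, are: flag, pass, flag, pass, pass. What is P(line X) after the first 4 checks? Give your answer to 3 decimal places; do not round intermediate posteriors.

After 'flag': P(line X) = 0.75·0.4000 / (0.75·0.4000 + 0.2·0.6000) ≈ 0.7143
After 'pass': P(line X) = 0.25·0.7143 / (0.25·0.7143 + 0.8·0.2857) ≈ 0.4386
After 'flag': P(line X) = 0.75·0.4386 / (0.75·0.4386 + 0.2·0.5614) ≈ 0.7455
After 'pass': P(line X) = 0.25·0.7455 / (0.25·0.7455 + 0.8·0.2545) ≈ 0.4780

0.478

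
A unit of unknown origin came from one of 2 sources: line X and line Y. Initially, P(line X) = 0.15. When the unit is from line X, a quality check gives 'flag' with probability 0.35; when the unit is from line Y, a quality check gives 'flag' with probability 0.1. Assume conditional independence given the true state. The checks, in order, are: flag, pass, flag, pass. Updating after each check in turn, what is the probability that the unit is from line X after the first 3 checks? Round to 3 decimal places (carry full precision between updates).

After 'flag': P(line X) = 0.35·0.1500 / (0.35·0.1500 + 0.1·0.8500) ≈ 0.3818
After 'pass': P(line X) = 0.65·0.3818 / (0.65·0.3818 + 0.9·0.6182) ≈ 0.3085
After 'flag': P(line X) = 0.35·0.3085 / (0.35·0.3085 + 0.1·0.6915) ≈ 0.6096

0.610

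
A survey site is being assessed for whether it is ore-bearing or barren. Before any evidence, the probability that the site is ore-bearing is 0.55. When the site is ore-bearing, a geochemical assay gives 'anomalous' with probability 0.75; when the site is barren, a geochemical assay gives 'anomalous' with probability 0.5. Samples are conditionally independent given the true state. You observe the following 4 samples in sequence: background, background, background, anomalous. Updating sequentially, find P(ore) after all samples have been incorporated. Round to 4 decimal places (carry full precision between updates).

0.1864

Each posterior becomes the prior for the next update.
After 'background': P(ore) = 0.25·0.5500 / (0.25·0.5500 + 0.5·0.4500) ≈ 0.3793
After 'background': P(ore) = 0.25·0.3793 / (0.25·0.3793 + 0.5·0.6207) ≈ 0.2340
After 'background': P(ore) = 0.25·0.2340 / (0.25·0.2340 + 0.5·0.7660) ≈ 0.1325
After 'anomalous': P(ore) = 0.75·0.1325 / (0.75·0.1325 + 0.5·0.8675) ≈ 0.1864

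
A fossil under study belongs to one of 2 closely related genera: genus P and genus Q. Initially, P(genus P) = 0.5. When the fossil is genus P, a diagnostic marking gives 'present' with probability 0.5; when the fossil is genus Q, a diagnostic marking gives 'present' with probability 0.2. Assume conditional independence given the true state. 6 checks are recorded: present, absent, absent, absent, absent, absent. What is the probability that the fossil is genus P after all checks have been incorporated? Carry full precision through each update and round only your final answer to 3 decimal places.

0.193

After 'present': P(genus P) = 0.5·0.5000 / (0.5·0.5000 + 0.2·0.5000) ≈ 0.7143
After 'absent': P(genus P) = 0.5·0.7143 / (0.5·0.7143 + 0.8·0.2857) ≈ 0.6098
After 'absent': P(genus P) = 0.5·0.6098 / (0.5·0.6098 + 0.8·0.3902) ≈ 0.4941
After 'absent': P(genus P) = 0.5·0.4941 / (0.5·0.4941 + 0.8·0.5059) ≈ 0.3790
After 'absent': P(genus P) = 0.5·0.3790 / (0.5·0.3790 + 0.8·0.6210) ≈ 0.2761
After 'absent': P(genus P) = 0.5·0.2761 / (0.5·0.2761 + 0.8·0.7239) ≈ 0.1925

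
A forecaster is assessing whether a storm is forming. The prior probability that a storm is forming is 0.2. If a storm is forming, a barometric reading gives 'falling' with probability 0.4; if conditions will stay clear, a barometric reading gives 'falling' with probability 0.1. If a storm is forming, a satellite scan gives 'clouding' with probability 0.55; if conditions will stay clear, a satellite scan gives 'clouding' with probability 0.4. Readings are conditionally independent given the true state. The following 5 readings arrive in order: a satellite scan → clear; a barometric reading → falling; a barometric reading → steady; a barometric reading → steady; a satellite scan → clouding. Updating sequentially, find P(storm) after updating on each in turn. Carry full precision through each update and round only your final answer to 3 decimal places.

0.314

After a satellite scan='clear': P(storm) = 0.45·0.2000 / (0.45·0.2000 + 0.6·0.8000) ≈ 0.1579
After a barometric reading='falling': P(storm) = 0.4·0.1579 / (0.4·0.1579 + 0.1·0.8421) ≈ 0.4286
After a barometric reading='steady': P(storm) = 0.6·0.4286 / (0.6·0.4286 + 0.9·0.5714) ≈ 0.3333
After a barometric reading='steady': P(storm) = 0.6·0.3333 / (0.6·0.3333 + 0.9·0.6667) ≈ 0.2500
After a satellite scan='clouding': P(storm) = 0.55·0.2500 / (0.55·0.2500 + 0.4·0.7500) ≈ 0.3143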